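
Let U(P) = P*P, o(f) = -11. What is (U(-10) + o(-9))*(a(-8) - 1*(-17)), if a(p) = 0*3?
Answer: 1513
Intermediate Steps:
a(p) = 0
U(P) = P²
(U(-10) + o(-9))*(a(-8) - 1*(-17)) = ((-10)² - 11)*(0 - 1*(-17)) = (100 - 11)*(0 + 17) = 89*17 = 1513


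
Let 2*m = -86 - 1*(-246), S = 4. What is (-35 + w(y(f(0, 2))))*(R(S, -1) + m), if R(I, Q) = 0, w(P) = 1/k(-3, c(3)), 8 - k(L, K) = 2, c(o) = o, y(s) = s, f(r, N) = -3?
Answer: -8360/3 ≈ -2786.7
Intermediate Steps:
k(L, K) = 6 (k(L, K) = 8 - 1*2 = 8 - 2 = 6)
m = 80 (m = (-86 - 1*(-246))/2 = (-86 + 246)/2 = (1/2)*160 = 80)
w(P) = 1/6
(-35 + w(y(f(0, 2))))*(R(S, -1) + m) = (-35 + 1/6)*(0 + 80) = -209/6*80 = -8360/3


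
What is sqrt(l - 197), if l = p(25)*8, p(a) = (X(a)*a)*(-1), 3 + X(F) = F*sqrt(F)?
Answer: 3*I*sqrt(2733) ≈ 156.83*I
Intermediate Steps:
X(F) = -3 + F**(3/2) (X(F) = -3 + F*sqrt(F) = -3 + F**(3/2))
p(a) = -a*(-3 + a**(3/2)) (p(a) = ((-3 + a**(3/2))*a)*(-1) = (a*(-3 + a**(3/2)))*(-1) = -a*(-3 + a**(3/2)))
l = -24400 (l = (-25**(5/2) + 3*25)*8 = (-1*3125 + 75)*8 = (-3125 + 75)*8 = -3050*8 = -24400)
sqrt(l - 197) = sqrt(-24400 - 197) = sqrt(-24597) = 3*I*sqrt(2733)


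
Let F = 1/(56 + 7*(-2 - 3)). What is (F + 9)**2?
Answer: 36100/441 ≈ 81.859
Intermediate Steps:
F = 1/21 (F = 1/(56 + 7*(-5)) = 1/(56 - 35) = 1/21 ≈ 0.047619)
(F + 9)**2 = (1/21 + 9)**2 = (190/21)**2 = 36100/441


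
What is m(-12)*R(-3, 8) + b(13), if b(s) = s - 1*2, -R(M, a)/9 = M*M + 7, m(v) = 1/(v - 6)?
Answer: 19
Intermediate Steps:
m(v) = 1/(-6 + v)
R(M, a) = -63 - 9*M² (R(M, a) = -9*(M*M + 7) = -9*(M² + 7) = -9*(7 + M²) = -63 - 9*M²)
b(s) = -2 + s (b(s) = s - 2 = -2 + s)
m(-12)*R(-3, 8) + b(13) = (-63 - 9*(-3)²)/(-6 - 12) + (-2 + 13) = (-63 - 9*9)/(-18) + 11 = -(-63 - 81)/18 + 11 = -1/18*(-144) + 11 = 8 + 11 = 19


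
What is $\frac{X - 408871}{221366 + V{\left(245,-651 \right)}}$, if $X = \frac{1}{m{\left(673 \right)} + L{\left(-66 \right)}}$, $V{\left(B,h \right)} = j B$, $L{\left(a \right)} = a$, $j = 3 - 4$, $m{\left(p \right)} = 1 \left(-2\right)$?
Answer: $- \frac{9267743}{5012076} \approx -1.8491$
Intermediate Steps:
$m{\left(p \right)} = -2$
$j = -1$
$V{\left(B,h \right)} = - B$
$X = - \frac{1}{68}$ ($X = \frac{1}{-2 - 66} = \frac{1}{-68} = - \frac{1}{68} \approx -0.014706$)
$\frac{X - 408871}{221366 + V{\left(245,-651 \right)}} = \frac{- \frac{1}{68} - 408871}{221366 - 245} = - \frac{27803229}{68 \left(221366 - 245\right)} = - \frac{27803229}{68 \cdot 221121} = \left(- \frac{27803229}{68}\right) \frac{1}{221121} = - \frac{9267743}{5012076}$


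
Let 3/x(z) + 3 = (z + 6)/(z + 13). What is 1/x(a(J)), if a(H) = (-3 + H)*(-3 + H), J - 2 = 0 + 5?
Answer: -65/87 ≈ -0.74713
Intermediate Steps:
J = 7 (J = 2 + (0 + 5) = 2 + 5 = 7)
a(H) = (-3 + H)²
x(z) = 3/(-3 + (6 + z)/(13 + z)) (x(z) = 3/(-3 + (z + 6)/(z + 13)) = 3/(-3 + (6 + z)/(13 + z)))
1/x(a(J)) = 1/(3*(-13 - (-3 + 7)²)/(33 + 2*(-3 + 7)²)) = 1/(3*(-13 - 1*4²)/(33 + 2*4²)) = 1/(3*(-13 - 1*16)/(33 + 2*16)) = 1/(3*(-13 - 16)/(33 + 32)) = 1/(3*(-29)/65) = 1/(3*(1/65)*(-29)) = 1/(-87/65) = -65/87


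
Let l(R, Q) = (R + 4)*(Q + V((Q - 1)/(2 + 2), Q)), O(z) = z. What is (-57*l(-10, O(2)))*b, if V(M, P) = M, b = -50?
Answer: -38475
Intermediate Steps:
l(R, Q) = (4 + R)*(-¼ + 5*Q/4) (l(R, Q) = (R + 4)*(Q + (Q - 1)/(2 + 2)) = (4 + R)*(Q + (-1 + Q)/4) = (4 + R)*(Q + (-1 + Q)*(¼)) = (4 + R)*(Q + (-¼ + Q/4)) = (4 + R)*(-¼ + 5*Q/4))
(-57*l(-10, O(2)))*b = -57*(-1 + 5*2 - ¼*(-10) + (5/4)*2*(-10))*(-50) = -57*(-1 + 10 + 5/2 - 25)*(-50) = -57*(-27/2)*(-50) = (1539/2)*(-50) = -38475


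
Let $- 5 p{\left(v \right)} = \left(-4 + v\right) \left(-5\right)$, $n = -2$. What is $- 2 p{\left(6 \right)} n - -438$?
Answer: $446$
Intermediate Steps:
$p{\left(v \right)} = -4 + v$ ($p{\left(v \right)} = - \frac{\left(-4 + v\right) \left(-5\right)}{5} = - \frac{20 - 5 v}{5} = -4 + v$)
$- 2 p{\left(6 \right)} n - -438 = - 2 \left(-4 + 6\right) \left(-2\right) - -438 = \left(-2\right) 2 \left(-2\right) + 438 = \left(-4\right) \left(-2\right) + 438 = 8 + 438 = 446$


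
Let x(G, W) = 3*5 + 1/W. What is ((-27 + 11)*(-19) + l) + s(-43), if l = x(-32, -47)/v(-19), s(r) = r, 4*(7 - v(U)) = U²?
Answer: 4082095/15651 ≈ 260.82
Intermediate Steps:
x(G, W) = 15 + 1/W
v(U) = 7 - U²/4
l = -2816/15651 (l = (15 + 1/(-47))/(7 - ¼*(-19)²) = (15 - 1/47)/(7 - ¼*361) = 704/(47*(7 - 361/4)) = 704/(47*(-333/4)) = (704/47)*(-4/333) = -2816/15651 ≈ -0.17992)
((-27 + 11)*(-19) + l) + s(-43) = ((-27 + 11)*(-19) - 2816/15651) - 43 = (-16*(-19) - 2816/15651) - 43 = (304 - 2816/15651) - 43 = 4755088/15651 - 43 = 4082095/15651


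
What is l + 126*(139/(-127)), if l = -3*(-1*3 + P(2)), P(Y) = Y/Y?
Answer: -16752/127 ≈ -131.91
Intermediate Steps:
P(Y) = 1
l = 6 (l = -3*(-1*3 + 1) = -3*(-3 + 1) = -3*(-2) = 6)
l + 126*(139/(-127)) = 6 + 126*(139/(-127)) = 6 + 126*(139*(-1/127)) = 6 + 126*(-139/127) = 6 - 17514/127 = -16752/127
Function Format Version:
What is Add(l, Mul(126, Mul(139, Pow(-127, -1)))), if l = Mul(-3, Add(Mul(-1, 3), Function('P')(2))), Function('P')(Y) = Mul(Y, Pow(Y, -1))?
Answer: Rational(-16752, 127) ≈ -131.91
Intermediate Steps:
Function('P')(Y) = 1
l = 6 (l = Mul(-3, Add(Mul(-1, 3), 1)) = Mul(-3, Add(-3, 1)) = Mul(-3, -2) = 6)
Add(l, Mul(126, Mul(139, Pow(-127, -1)))) = Add(6, Mul(126, Mul(139, Pow(-127, -1)))) = Add(6, Mul(126, Mul(139, Rational(-1, 127)))) = Add(6, Mul(126, Rational(-139, 127))) = Add(6, Rational(-17514, 127)) = Rational(-16752, 127)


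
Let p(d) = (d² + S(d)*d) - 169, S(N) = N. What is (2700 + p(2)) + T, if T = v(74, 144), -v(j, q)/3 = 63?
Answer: 2350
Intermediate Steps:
v(j, q) = -189 (v(j, q) = -3*63 = -189)
T = -189
p(d) = -169 + 2*d² (p(d) = (d² + d*d) - 169 = (d² + d²) - 169 = 2*d² - 169 = -169 + 2*d²)
(2700 + p(2)) + T = (2700 + (-169 + 2*2²)) - 189 = (2700 + (-169 + 2*4)) - 189 = (2700 + (-169 + 8)) - 189 = (2700 - 161) - 189 = 2539 - 189 = 2350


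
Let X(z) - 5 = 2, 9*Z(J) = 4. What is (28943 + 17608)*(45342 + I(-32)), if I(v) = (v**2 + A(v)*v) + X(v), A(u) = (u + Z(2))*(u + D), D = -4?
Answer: 466487571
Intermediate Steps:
Z(J) = 4/9 (Z(J) = (1/9)*4 = 4/9)
X(z) = 7 (X(z) = 5 + 2 = 7)
A(u) = (-4 + u)*(4/9 + u) (A(u) = (u + 4/9)*(u - 4) = (4/9 + u)*(-4 + u) = (-4 + u)*(4/9 + u))
I(v) = 7 + v**2 + v*(-16/9 + v**2 - 32*v/9) (I(v) = (v**2 + (-16/9 + v**2 - 32*v/9)*v) + 7 = (v**2 + v*(-16/9 + v**2 - 32*v/9)) + 7 = 7 + v**2 + v*(-16/9 + v**2 - 32*v/9))
(28943 + 17608)*(45342 + I(-32)) = (28943 + 17608)*(45342 + (7 + (-32)**3 - 23/9*(-32)**2 - 16/9*(-32))) = 46551*(45342 + (7 - 32768 - 23/9*1024 + 512/9)) = 46551*(45342 + (7 - 32768 - 23552/9 + 512/9)) = 46551*(45342 - 35321) = 46551*10021 = 466487571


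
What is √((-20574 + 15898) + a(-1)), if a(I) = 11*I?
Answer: I*√4687 ≈ 68.462*I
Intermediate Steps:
√((-20574 + 15898) + a(-1)) = √((-20574 + 15898) + 11*(-1)) = √(-4676 - 11) = √(-4687) = I*√4687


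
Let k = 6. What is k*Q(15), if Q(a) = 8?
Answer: 48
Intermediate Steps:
k*Q(15) = 6*8 = 48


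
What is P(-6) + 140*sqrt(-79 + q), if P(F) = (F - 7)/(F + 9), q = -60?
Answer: -13/3 + 140*I*sqrt(139) ≈ -4.3333 + 1650.6*I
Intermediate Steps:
P(F) = (-7 + F)/(9 + F)
P(-6) + 140*sqrt(-79 + q) = (-7 - 6)/(9 - 6) + 140*sqrt(-79 - 60) = -13/3 + 140*sqrt(-139) = (1/3)*(-13) + 140*(I*sqrt(139)) = -13/3 + 140*I*sqrt(139)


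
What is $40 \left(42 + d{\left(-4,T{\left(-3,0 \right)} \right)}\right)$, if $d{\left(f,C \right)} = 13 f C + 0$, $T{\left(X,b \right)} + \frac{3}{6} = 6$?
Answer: $-9760$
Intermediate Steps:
$T{\left(X,b \right)} = \frac{11}{2}$ ($T{\left(X,b \right)} = - \frac{1}{2} + 6 = \frac{11}{2}$)
$d{\left(f,C \right)} = 13 C f$ ($d{\left(f,C \right)} = 13 C f + 0 = 13 C f$)
$40 \left(42 + d{\left(-4,T{\left(-3,0 \right)} \right)}\right) = 40 \left(42 + 13 \cdot \frac{11}{2} \left(-4\right)\right) = 40 \left(42 - 286\right) = 40 \left(-244\right) = -9760$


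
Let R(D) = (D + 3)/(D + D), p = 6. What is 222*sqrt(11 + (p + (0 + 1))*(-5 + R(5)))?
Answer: 444*I*sqrt(115)/5 ≈ 952.27*I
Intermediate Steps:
R(D) = (3 + D)/(2*D) (R(D) = (3 + D)/((2*D)) = (3 + D)*(1/(2*D)) = (3 + D)/(2*D))
222*sqrt(11 + (p + (0 + 1))*(-5 + R(5))) = 222*sqrt(11 + (6 + (0 + 1))*(-5 + (1/2)*(3 + 5)/5)) = 222*sqrt(11 + (6 + 1)*(-5 + (1/2)*(1/5)*8)) = 222*sqrt(11 + 7*(-5 + 4/5)) = 222*sqrt(11 + 7*(-21/5)) = 222*sqrt(11 - 147/5) = 222*sqrt(-92/5) = 222*(2*I*sqrt(115)/5) = 444*I*sqrt(115)/5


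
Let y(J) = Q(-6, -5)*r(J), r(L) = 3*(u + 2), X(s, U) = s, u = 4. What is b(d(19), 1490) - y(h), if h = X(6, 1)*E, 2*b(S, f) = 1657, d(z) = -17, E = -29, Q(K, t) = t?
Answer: 1837/2 ≈ 918.50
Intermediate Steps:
b(S, f) = 1657/2 (b(S, f) = (½)*1657 = 1657/2)
r(L) = 18 (r(L) = 3*(4 + 2) = 3*6 = 18)
h = -174 (h = 6*(-29) = -174)
y(J) = -90 (y(J) = -5*18 = -90)
b(d(19), 1490) - y(h) = 1657/2 - 1*(-90) = 1657/2 + 90 = 1837/2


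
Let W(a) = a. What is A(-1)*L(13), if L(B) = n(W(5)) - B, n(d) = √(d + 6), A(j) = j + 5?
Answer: -52 + 4*√11 ≈ -38.734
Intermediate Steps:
A(j) = 5 + j
n(d) = √(6 + d)
L(B) = √11 - B (L(B) = √(6 + 5) - B = √11 - B)
A(-1)*L(13) = (5 - 1)*(√11 - 1*13) = 4*(√11 - 13) = 4*(-13 + √11) = -52 + 4*√11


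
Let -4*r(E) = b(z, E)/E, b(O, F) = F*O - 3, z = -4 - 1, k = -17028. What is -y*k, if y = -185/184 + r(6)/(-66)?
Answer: -1607727/92 ≈ -17475.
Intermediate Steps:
z = -5
b(O, F) = -3 + F*O
r(E) = -(-3 - 5*E)/(4*E) (r(E) = -(-3 + E*(-5))/(4*E) = -(-3 - 5*E)/(4*E))
y = -1133/1104 (y = -185/184 + ((1/4)*(3 + 5*6)/6)/(-66) = -185*1/184 + ((1/4)*(1/6)*(3 + 30))*(-1/66) = -185/184 + ((1/4)*(1/6)*33)*(-1/66) = -185/184 + (11/8)*(-1/66) = -185/184 - 1/48 = -1133/1104 ≈ -1.0263)
-y*k = -(-1133)*(-17028)/1104 = -1*1607727/92 = -1607727/92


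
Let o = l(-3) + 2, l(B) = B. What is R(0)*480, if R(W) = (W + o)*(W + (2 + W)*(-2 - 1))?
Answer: 2880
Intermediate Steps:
o = -1 (o = -3 + 2 = -1)
R(W) = (-1 + W)*(-6 - 2*W) (R(W) = (W - 1)*(W + (2 + W)*(-2 - 1)) = (-1 + W)*(W + (2 + W)*(-3)) = (-1 + W)*(W + (-6 - 3*W)) = (-1 + W)*(-6 - 2*W))
R(0)*480 = (6 - 4*0 - 2*0²)*480 = (6 + 0 - 2*0)*480 = (6 + 0 + 0)*480 = 6*480 = 2880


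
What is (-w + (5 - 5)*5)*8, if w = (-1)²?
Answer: -8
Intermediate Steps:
w = 1
(-w + (5 - 5)*5)*8 = (-1*1 + (5 - 5)*5)*8 = (-1 + 0*5)*8 = (-1 + 0)*8 = -1*8 = -8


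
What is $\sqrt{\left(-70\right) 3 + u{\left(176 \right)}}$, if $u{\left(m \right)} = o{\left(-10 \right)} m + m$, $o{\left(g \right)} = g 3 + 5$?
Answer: $i \sqrt{4434} \approx 66.588 i$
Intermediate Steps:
$o{\left(g \right)} = 5 + 3 g$ ($o{\left(g \right)} = 3 g + 5 = 5 + 3 g$)
$u{\left(m \right)} = - 24 m$ ($u{\left(m \right)} = \left(5 + 3 \left(-10\right)\right) m + m = \left(5 - 30\right) m + m = - 25 m + m = - 24 m$)
$\sqrt{\left(-70\right) 3 + u{\left(176 \right)}} = \sqrt{\left(-70\right) 3 - 4224} = \sqrt{-210 - 4224} = \sqrt{-4434} = i \sqrt{4434}$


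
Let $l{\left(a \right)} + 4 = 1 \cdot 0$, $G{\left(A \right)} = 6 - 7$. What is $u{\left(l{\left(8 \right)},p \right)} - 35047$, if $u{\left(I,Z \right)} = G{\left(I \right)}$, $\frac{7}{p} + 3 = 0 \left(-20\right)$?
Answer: $-35048$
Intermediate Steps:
$G{\left(A \right)} = -1$
$l{\left(a \right)} = -4$ ($l{\left(a \right)} = -4 + 1 \cdot 0 = -4 + 0 = -4$)
$p = - \frac{7}{3}$ ($p = \frac{7}{-3 + 0 \left(-20\right)} = \frac{7}{-3 + 0} = \frac{7}{-3} = 7 \left(- \frac{1}{3}\right) = - \frac{7}{3} \approx -2.3333$)
$u{\left(I,Z \right)} = -1$
$u{\left(l{\left(8 \right)},p \right)} - 35047 = -1 - 35047 = -35048$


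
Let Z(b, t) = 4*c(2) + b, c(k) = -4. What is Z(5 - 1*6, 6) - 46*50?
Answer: -2317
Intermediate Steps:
Z(b, t) = -16 + b (Z(b, t) = 4*(-4) + b = -16 + b)
Z(5 - 1*6, 6) - 46*50 = (-16 + (5 - 1*6)) - 46*50 = (-16 + (5 - 6)) - 2300 = (-16 - 1) - 2300 = -17 - 2300 = -2317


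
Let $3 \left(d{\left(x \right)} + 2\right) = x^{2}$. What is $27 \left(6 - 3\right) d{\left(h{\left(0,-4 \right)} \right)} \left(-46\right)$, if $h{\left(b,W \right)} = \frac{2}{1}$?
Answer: $2484$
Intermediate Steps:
$h{\left(b,W \right)} = 2$ ($h{\left(b,W \right)} = 2 \cdot 1 = 2$)
$d{\left(x \right)} = -2 + \frac{x^{2}}{3}$
$27 \left(6 - 3\right) d{\left(h{\left(0,-4 \right)} \right)} \left(-46\right) = 27 \left(6 - 3\right) \left(-2 + \frac{2^{2}}{3}\right) \left(-46\right) = 27 \cdot 3 \left(-2 + \frac{1}{3} \cdot 4\right) \left(-46\right) = 27 \cdot 3 \left(-2 + \frac{4}{3}\right) \left(-46\right) = 27 \cdot 3 \left(- \frac{2}{3}\right) \left(-46\right) = 27 \left(-2\right) \left(-46\right) = \left(-54\right) \left(-46\right) = 2484$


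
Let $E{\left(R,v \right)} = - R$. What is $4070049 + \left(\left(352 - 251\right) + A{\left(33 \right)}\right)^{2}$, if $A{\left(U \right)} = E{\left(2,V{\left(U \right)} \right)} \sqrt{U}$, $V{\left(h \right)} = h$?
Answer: $4080382 - 404 \sqrt{33} \approx 4.0781 \cdot 10^{6}$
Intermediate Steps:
$A{\left(U \right)} = - 2 \sqrt{U}$ ($A{\left(U \right)} = \left(-1\right) 2 \sqrt{U} = - 2 \sqrt{U}$)
$4070049 + \left(\left(352 - 251\right) + A{\left(33 \right)}\right)^{2} = 4070049 + \left(\left(352 - 251\right) - 2 \sqrt{33}\right)^{2} = 4070049 + \left(101 - 2 \sqrt{33}\right)^{2}$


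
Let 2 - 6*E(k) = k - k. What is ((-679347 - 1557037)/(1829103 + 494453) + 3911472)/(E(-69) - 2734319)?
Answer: -1704097874634/1191251726971 ≈ -1.4305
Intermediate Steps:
E(k) = 1/3 (E(k) = 1/3 - (k - k)/6 = 1/3 - 1/6*0 = 1/3 + 0 = 1/3)
((-679347 - 1557037)/(1829103 + 494453) + 3911472)/(E(-69) - 2734319) = ((-679347 - 1557037)/(1829103 + 494453) + 3911472)/(1/3 - 2734319) = (-2236384/2323556 + 3911472)/(-8202956/3) = (-2236384*1/2323556 + 3911472)*(-3/8202956) = (-559096/580889 + 3911472)*(-3/8202956) = (2272130499512/580889)*(-3/8202956) = -1704097874634/1191251726971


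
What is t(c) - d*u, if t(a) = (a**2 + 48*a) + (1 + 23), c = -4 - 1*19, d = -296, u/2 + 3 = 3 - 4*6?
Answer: -14759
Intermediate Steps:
u = -48 (u = -6 + 2*(3 - 4*6) = -6 + 2*(3 - 24) = -6 + 2*(-21) = -6 - 42 = -48)
c = -23 (c = -4 - 19 = -23)
t(a) = 24 + a**2 + 48*a (t(a) = (a**2 + 48*a) + 24 = 24 + a**2 + 48*a)
t(c) - d*u = (24 + (-23)**2 + 48*(-23)) - (-296)*(-48) = (24 + 529 - 1104) - 1*14208 = -551 - 14208 = -14759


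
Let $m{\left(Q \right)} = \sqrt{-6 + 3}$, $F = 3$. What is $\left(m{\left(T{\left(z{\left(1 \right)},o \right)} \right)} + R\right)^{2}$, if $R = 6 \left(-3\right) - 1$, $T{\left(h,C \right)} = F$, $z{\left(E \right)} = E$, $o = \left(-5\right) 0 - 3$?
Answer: $\left(19 - i \sqrt{3}\right)^{2} \approx 358.0 - 65.818 i$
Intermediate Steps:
$o = -3$ ($o = 0 - 3 = -3$)
$T{\left(h,C \right)} = 3$
$m{\left(Q \right)} = i \sqrt{3}$ ($m{\left(Q \right)} = \sqrt{-3} = i \sqrt{3}$)
$R = -19$ ($R = -18 - 1 = -19$)
$\left(m{\left(T{\left(z{\left(1 \right)},o \right)} \right)} + R\right)^{2} = \left(i \sqrt{3} - 19\right)^{2} = \left(-19 + i \sqrt{3}\right)^{2}$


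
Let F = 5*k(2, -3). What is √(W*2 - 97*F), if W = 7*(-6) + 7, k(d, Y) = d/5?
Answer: 2*I*√66 ≈ 16.248*I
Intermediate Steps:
k(d, Y) = d/5 (k(d, Y) = d*(⅕) = d/5)
F = 2 (F = 5*((⅕)*2) = 5*(⅖) = 2)
W = -35 (W = -42 + 7 = -35)
√(W*2 - 97*F) = √(-35*2 - 97*2) = √(-70 - 194) = √(-264) = 2*I*√66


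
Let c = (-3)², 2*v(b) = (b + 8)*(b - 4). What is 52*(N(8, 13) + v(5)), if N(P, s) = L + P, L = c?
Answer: 1222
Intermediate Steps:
v(b) = (-4 + b)*(8 + b)/2 (v(b) = ((b + 8)*(b - 4))/2 = ((8 + b)*(-4 + b))/2 = ((-4 + b)*(8 + b))/2 = (-4 + b)*(8 + b)/2)
c = 9
L = 9
N(P, s) = 9 + P
52*(N(8, 13) + v(5)) = 52*((9 + 8) + (-16 + (½)*5² + 2*5)) = 52*(17 + (-16 + (½)*25 + 10)) = 52*(17 + (-16 + 25/2 + 10)) = 52*(17 + 13/2) = 52*(47/2) = 1222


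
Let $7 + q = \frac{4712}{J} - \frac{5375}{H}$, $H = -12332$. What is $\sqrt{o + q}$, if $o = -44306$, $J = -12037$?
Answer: $\frac{i \sqrt{244103653507188832471}}{74220142} \approx 210.51 i$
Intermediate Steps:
$q = - \frac{1032491497}{148440284}$ ($q = -7 + \left(\frac{4712}{-12037} - \frac{5375}{-12332}\right) = -7 + \left(4712 \left(- \frac{1}{12037}\right) - - \frac{5375}{12332}\right) = -7 + \left(- \frac{4712}{12037} + \frac{5375}{12332}\right) = -7 + \frac{6590491}{148440284} = - \frac{1032491497}{148440284} \approx -6.9556$)
$\sqrt{o + q} = \sqrt{-44306 - \frac{1032491497}{148440284}} = \sqrt{- \frac{6577827714401}{148440284}} = \frac{i \sqrt{244103653507188832471}}{74220142}$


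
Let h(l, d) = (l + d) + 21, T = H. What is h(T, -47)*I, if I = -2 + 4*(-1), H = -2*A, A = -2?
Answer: 132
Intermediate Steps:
H = 4 (H = -2*(-2) = 4)
T = 4
h(l, d) = 21 + d + l (h(l, d) = (d + l) + 21 = 21 + d + l)
I = -6 (I = -2 - 4 = -6)
h(T, -47)*I = (21 - 47 + 4)*(-6) = -22*(-6) = 132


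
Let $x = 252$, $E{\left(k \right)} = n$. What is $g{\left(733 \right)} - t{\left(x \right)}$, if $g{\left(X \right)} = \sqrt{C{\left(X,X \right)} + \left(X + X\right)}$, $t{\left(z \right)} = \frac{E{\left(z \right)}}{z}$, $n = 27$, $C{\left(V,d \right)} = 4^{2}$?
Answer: $- \frac{3}{28} + \sqrt{1482} \approx 38.39$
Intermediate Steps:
$C{\left(V,d \right)} = 16$
$E{\left(k \right)} = 27$
$t{\left(z \right)} = \frac{27}{z}$
$g{\left(X \right)} = \sqrt{16 + 2 X}$ ($g{\left(X \right)} = \sqrt{16 + \left(X + X\right)} = \sqrt{16 + 2 X}$)
$g{\left(733 \right)} - t{\left(x \right)} = \sqrt{16 + 2 \cdot 733} - \frac{27}{252} = \sqrt{16 + 1466} - 27 \cdot \frac{1}{252} = \sqrt{1482} - \frac{3}{28} = - \frac{3}{28} + \sqrt{1482}$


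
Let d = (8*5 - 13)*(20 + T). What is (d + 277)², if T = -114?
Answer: 5112121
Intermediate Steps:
d = -2538 (d = (8*5 - 13)*(20 - 114) = (40 - 13)*(-94) = 27*(-94) = -2538)
(d + 277)² = (-2538 + 277)² = (-2261)² = 5112121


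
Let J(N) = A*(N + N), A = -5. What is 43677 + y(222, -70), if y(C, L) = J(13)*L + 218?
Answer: 52995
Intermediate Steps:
J(N) = -10*N (J(N) = -5*(N + N) = -10*N)
y(C, L) = 218 - 130*L (y(C, L) = (-10*13)*L + 218 = -130*L + 218 = 218 - 130*L)
43677 + y(222, -70) = 43677 + (218 - 130*(-70)) = 43677 + (218 + 9100) = 43677 + 9318 = 52995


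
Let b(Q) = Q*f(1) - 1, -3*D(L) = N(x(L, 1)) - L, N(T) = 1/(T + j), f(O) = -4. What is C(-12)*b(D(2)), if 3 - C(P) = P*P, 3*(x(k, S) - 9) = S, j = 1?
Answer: 15463/31 ≈ 498.81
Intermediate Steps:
x(k, S) = 9 + S/3
C(P) = 3 - P**2 (C(P) = 3 - P*P = 3 - P**2)
N(T) = 1/(1 + T) (N(T) = 1/(T + 1) = 1/(1 + T))
D(L) = -1/31 + L/3 (D(L) = -(1/(1 + (9 + (1/3)*1)) - L)/3 = -(1/(1 + (9 + 1/3)) - L)/3 = -(1/(1 + 28/3) - L)/3 = -(1/(31/3) - L)/3 = -(3/31 - L)/3 = -1/31 + L/3)
b(Q) = -1 - 4*Q (b(Q) = Q*(-4) - 1 = -4*Q - 1 = -1 - 4*Q)
C(-12)*b(D(2)) = (3 - 1*(-12)**2)*(-1 - 4*(-1/31 + (1/3)*2)) = (3 - 1*144)*(-1 - 4*(-1/31 + 2/3)) = (3 - 144)*(-1 - 4*59/93) = -141*(-1 - 236/93) = -141*(-329/93) = 15463/31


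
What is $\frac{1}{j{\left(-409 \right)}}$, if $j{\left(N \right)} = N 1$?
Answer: $- \frac{1}{409} \approx -0.002445$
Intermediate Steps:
$j{\left(N \right)} = N$
$\frac{1}{j{\left(-409 \right)}} = \frac{1}{-409} = - \frac{1}{409}$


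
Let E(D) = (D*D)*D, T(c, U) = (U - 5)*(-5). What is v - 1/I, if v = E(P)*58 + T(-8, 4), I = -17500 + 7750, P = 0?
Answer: 48751/9750 ≈ 5.0001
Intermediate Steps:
T(c, U) = 25 - 5*U (T(c, U) = (-5 + U)*(-5) = 25 - 5*U)
E(D) = D³ (E(D) = D²*D = D³)
I = -9750
v = 5 (v = 0³*58 + (25 - 5*4) = 0*58 + (25 - 20) = 0 + 5 = 5)
v - 1/I = 5 - 1/(-9750) = 5 - 1*(-1/9750) = 5 + 1/9750 = 48751/9750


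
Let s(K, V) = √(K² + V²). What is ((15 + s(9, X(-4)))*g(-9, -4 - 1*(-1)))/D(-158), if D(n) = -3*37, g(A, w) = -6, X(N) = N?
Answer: 30/37 + 2*√97/37 ≈ 1.3432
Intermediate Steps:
D(n) = -111
((15 + s(9, X(-4)))*g(-9, -4 - 1*(-1)))/D(-158) = ((15 + √(9² + (-4)²))*(-6))/(-111) = ((15 + √(81 + 16))*(-6))*(-1/111) = ((15 + √97)*(-6))*(-1/111) = (-90 - 6*√97)*(-1/111) = 30/37 + 2*√97/37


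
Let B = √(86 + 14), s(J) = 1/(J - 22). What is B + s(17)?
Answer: 49/5 ≈ 9.8000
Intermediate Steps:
s(J) = 1/(-22 + J)
B = 10 (B = √100 = 10)
B + s(17) = 10 + 1/(-22 + 17) = 10 + 1/(-5) = 10 - ⅕ = 49/5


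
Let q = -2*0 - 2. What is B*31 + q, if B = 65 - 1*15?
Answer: 1548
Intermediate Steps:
B = 50 (B = 65 - 15 = 50)
q = -2 (q = 0 - 2 = -2)
B*31 + q = 50*31 - 2 = 1550 - 2 = 1548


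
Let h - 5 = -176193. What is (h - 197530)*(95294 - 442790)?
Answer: 129865510128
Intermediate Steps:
h = -176188 (h = 5 - 176193 = -176188)
(h - 197530)*(95294 - 442790) = (-176188 - 197530)*(95294 - 442790) = -373718*(-347496) = 129865510128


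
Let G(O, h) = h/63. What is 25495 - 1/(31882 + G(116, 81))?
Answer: 5690050578/223183 ≈ 25495.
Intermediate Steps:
G(O, h) = h/63 (G(O, h) = h*(1/63) = h/63)
25495 - 1/(31882 + G(116, 81)) = 25495 - 1/(31882 + (1/63)*81) = 25495 - 1/(31882 + 9/7) = 25495 - 1/223183/7 = 25495 - 1*7/223183 = 25495 - 7/223183 = 5690050578/223183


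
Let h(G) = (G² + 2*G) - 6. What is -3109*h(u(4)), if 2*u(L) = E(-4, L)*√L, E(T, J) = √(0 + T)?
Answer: 31090 - 12436*I ≈ 31090.0 - 12436.0*I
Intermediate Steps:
E(T, J) = √T
u(L) = I*√L (u(L) = (√(-4)*√L)/2 = ((2*I)*√L)/2 = (2*I*√L)/2 = I*√L)
h(G) = -6 + G² + 2*G
-3109*h(u(4)) = -3109*(-6 + (I*√4)² + 2*(I*√4)) = -3109*(-6 + (I*2)² + 2*(I*2)) = -3109*(-6 + (2*I)² + 2*(2*I)) = -3109*(-6 - 4 + 4*I) = -3109*(-10 + 4*I) = 31090 - 12436*I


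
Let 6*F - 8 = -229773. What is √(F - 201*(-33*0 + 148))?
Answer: I*√2449518/6 ≈ 260.85*I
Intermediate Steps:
F = -229765/6 (F = 4/3 + (⅙)*(-229773) = 4/3 - 76591/2 = -229765/6 ≈ -38294.)
√(F - 201*(-33*0 + 148)) = √(-229765/6 - 201*(-33*0 + 148)) = √(-229765/6 - 201*(0 + 148)) = √(-229765/6 - 201*148) = √(-229765/6 - 29748) = √(-408253/6) = I*√2449518/6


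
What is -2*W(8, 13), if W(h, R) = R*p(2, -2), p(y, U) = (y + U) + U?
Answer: 52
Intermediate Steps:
p(y, U) = y + 2*U (p(y, U) = (U + y) + U = y + 2*U)
W(h, R) = -2*R (W(h, R) = R*(2 + 2*(-2)) = R*(2 - 4) = R*(-2) = -2*R)
-2*W(8, 13) = -(-4)*13 = -2*(-26) = 52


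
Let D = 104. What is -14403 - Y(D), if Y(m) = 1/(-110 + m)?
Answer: -86417/6 ≈ -14403.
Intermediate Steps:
-14403 - Y(D) = -14403 - 1/(-110 + 104) = -14403 - 1/(-6) = -14403 - 1*(-⅙) = -14403 + ⅙ = -86417/6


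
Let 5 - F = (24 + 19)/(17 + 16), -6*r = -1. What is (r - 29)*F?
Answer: -10553/99 ≈ -106.60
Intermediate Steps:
r = ⅙ (r = -⅙*(-1) = ⅙ ≈ 0.16667)
F = 122/33 (F = 5 - (24 + 19)/(17 + 16) = 5 - 43/33 = 122/33 ≈ 3.6970)
(r - 29)*F = (⅙ - 29)*(122/33) = -173/6*122/33 = -10553/99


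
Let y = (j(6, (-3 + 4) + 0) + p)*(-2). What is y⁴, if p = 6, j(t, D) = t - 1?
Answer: 234256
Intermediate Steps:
j(t, D) = -1 + t
y = -22 (y = ((-1 + 6) + 6)*(-2) = (5 + 6)*(-2) = 11*(-2) = -22)
y⁴ = (-22)⁴ = 234256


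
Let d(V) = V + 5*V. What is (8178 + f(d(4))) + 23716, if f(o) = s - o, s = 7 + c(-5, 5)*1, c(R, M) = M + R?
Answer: 31877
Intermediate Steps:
s = 7 (s = 7 + (5 - 5)*1 = 7 + 0*1 = 7 + 0 = 7)
d(V) = 6*V
f(o) = 7 - o
(8178 + f(d(4))) + 23716 = (8178 + (7 - 6*4)) + 23716 = (8178 + (7 - 1*24)) + 23716 = (8178 + (7 - 24)) + 23716 = (8178 - 17) + 23716 = 8161 + 23716 = 31877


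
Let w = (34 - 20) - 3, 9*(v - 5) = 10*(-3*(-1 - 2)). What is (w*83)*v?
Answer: 13695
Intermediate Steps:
v = 15 (v = 5 + (10*(-3*(-1 - 2)))/9 = 5 + (10*(-3*(-3)))/9 = 5 + (10*9)/9 = 5 + (⅑)*90 = 5 + 10 = 15)
w = 11 (w = 14 - 3 = 11)
(w*83)*v = (11*83)*15 = 913*15 = 13695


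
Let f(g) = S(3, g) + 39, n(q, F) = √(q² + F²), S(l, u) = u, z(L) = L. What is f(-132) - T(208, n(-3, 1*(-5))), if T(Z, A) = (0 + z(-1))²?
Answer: -94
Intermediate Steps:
n(q, F) = √(F² + q²)
f(g) = 39 + g (f(g) = g + 39 = 39 + g)
T(Z, A) = 1 (T(Z, A) = (0 - 1)² = (-1)² = 1)
f(-132) - T(208, n(-3, 1*(-5))) = (39 - 132) - 1*1 = -93 - 1 = -94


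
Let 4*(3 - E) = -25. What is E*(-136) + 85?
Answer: -1173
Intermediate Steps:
E = 37/4 (E = 3 - ¼*(-25) = 3 + 25/4 = 37/4 ≈ 9.2500)
E*(-136) + 85 = (37/4)*(-136) + 85 = -1258 + 85 = -1173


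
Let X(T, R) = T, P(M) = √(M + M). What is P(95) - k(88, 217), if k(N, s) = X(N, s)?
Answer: -88 + √190 ≈ -74.216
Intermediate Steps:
P(M) = √2*√M (P(M) = √(2*M) = √2*√M)
k(N, s) = N
P(95) - k(88, 217) = √2*√95 - 1*88 = √190 - 88 = -88 + √190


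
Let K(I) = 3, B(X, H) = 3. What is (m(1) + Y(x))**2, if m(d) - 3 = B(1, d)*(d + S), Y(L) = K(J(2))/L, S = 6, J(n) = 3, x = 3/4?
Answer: 784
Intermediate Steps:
x = 3/4 (x = 3*(1/4) = 3/4 ≈ 0.75000)
Y(L) = 3/L
m(d) = 21 + 3*d (m(d) = 3 + 3*(d + 6) = 3 + 3*(6 + d) = 3 + (18 + 3*d) = 21 + 3*d)
(m(1) + Y(x))**2 = ((21 + 3*1) + 3/(3/4))**2 = ((21 + 3) + 3*(4/3))**2 = (24 + 4)**2 = 28**2 = 784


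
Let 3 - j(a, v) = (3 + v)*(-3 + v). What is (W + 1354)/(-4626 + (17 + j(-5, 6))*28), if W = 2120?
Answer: -1737/2411 ≈ -0.72045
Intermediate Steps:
j(a, v) = 3 - (-3 + v)*(3 + v) (j(a, v) = 3 - (3 + v)*(-3 + v) = 3 - (-3 + v)*(3 + v))
(W + 1354)/(-4626 + (17 + j(-5, 6))*28) = (2120 + 1354)/(-4626 + (17 + (12 - 1*6²))*28) = 3474/(-4626 + (17 + (12 - 1*36))*28) = 3474/(-4626 + (17 + (12 - 36))*28) = 3474/(-4626 + (17 - 24)*28) = 3474/(-4626 - 7*28) = 3474/(-4626 - 196) = 3474/(-4822) = 3474*(-1/4822) = -1737/2411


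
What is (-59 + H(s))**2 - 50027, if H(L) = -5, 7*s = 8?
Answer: -45931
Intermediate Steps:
s = 8/7 (s = (1/7)*8 = 8/7 ≈ 1.1429)
(-59 + H(s))**2 - 50027 = (-59 - 5)**2 - 50027 = (-64)**2 - 50027 = 4096 - 50027 = -45931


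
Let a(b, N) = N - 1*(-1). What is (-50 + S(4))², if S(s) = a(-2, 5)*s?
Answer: 676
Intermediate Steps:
a(b, N) = 1 + N (a(b, N) = N + 1 = 1 + N)
S(s) = 6*s (S(s) = (1 + 5)*s = 6*s)
(-50 + S(4))² = (-50 + 6*4)² = (-50 + 24)² = (-26)² = 676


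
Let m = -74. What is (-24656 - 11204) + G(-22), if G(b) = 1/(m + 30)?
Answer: -1577841/44 ≈ -35860.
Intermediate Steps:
G(b) = -1/44 (G(b) = 1/(-74 + 30) = 1/(-44) = -1/44)
(-24656 - 11204) + G(-22) = (-24656 - 11204) - 1/44 = -35860 - 1/44 = -1577841/44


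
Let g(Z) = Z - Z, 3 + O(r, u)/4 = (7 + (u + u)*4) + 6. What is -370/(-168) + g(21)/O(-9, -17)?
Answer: 185/84 ≈ 2.2024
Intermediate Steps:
O(r, u) = 40 + 32*u (O(r, u) = -12 + 4*((7 + (u + u)*4) + 6) = -12 + 4*((7 + (2*u)*4) + 6) = -12 + 4*((7 + 8*u) + 6) = -12 + 4*(13 + 8*u) = -12 + (52 + 32*u) = 40 + 32*u)
g(Z) = 0
-370/(-168) + g(21)/O(-9, -17) = -370/(-168) + 0/(40 + 32*(-17)) = -370*(-1/168) + 0/(40 - 544) = 185/84 + 0/(-504) = 185/84 + 0*(-1/504) = 185/84 + 0 = 185/84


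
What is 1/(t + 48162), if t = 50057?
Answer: 1/98219 ≈ 1.0181e-5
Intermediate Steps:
1/(t + 48162) = 1/(50057 + 48162) = 1/98219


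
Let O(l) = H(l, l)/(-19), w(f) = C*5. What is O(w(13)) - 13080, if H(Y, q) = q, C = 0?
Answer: -13080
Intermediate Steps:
w(f) = 0 (w(f) = 0*5 = 0)
O(l) = -l/19 (O(l) = l/(-19) = l*(-1/19) = -l/19)
O(w(13)) - 13080 = -1/19*0 - 13080 = 0 - 13080 = -13080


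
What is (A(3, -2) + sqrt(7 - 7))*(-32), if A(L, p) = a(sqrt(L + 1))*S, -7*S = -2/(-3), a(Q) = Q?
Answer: 128/21 ≈ 6.0952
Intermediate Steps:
S = -2/21 (S = -(-2)/(7*(-3)) = -(-2)*(-1)/(7*3) = -1/7*2/3 = -2/21 ≈ -0.095238)
A(L, p) = -2*sqrt(1 + L)/21 (A(L, p) = sqrt(L + 1)*(-2/21) = sqrt(1 + L)*(-2/21) = -2*sqrt(1 + L)/21)
(A(3, -2) + sqrt(7 - 7))*(-32) = (-2*sqrt(1 + 3)/21 + sqrt(7 - 7))*(-32) = (-2*sqrt(4)/21 + sqrt(0))*(-32) = (-2/21*2 + 0)*(-32) = (-4/21 + 0)*(-32) = -4/21*(-32) = 128/21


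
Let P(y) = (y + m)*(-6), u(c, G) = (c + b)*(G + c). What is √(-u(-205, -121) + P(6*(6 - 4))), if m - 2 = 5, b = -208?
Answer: 4*I*√8422 ≈ 367.09*I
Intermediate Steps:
m = 7 (m = 2 + 5 = 7)
u(c, G) = (-208 + c)*(G + c) (u(c, G) = (c - 208)*(G + c) = (-208 + c)*(G + c))
P(y) = -42 - 6*y (P(y) = (y + 7)*(-6) = (7 + y)*(-6) = -42 - 6*y)
√(-u(-205, -121) + P(6*(6 - 4))) = √(-((-205)² - 208*(-121) - 208*(-205) - 121*(-205)) + (-42 - 36*(6 - 4))) = √(-(42025 + 25168 + 42640 + 24805) + (-42 - 36*2)) = √(-1*134638 + (-42 - 6*12)) = √(-134638 + (-42 - 72)) = √(-134638 - 114) = √(-134752) = 4*I*√8422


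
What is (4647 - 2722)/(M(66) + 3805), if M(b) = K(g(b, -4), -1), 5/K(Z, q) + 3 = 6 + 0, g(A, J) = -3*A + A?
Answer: 1155/2284 ≈ 0.50569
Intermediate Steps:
g(A, J) = -2*A
K(Z, q) = 5/3 (K(Z, q) = 5/(-3 + (6 + 0)) = 5/(-3 + 6) = 5/3)
M(b) = 5/3
(4647 - 2722)/(M(66) + 3805) = (4647 - 2722)/(5/3 + 3805) = 1925/(11420/3) = 1925*(3/11420) = 1155/2284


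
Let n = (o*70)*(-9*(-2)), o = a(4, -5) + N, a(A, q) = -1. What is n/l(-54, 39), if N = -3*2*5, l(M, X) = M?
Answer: 2170/3 ≈ 723.33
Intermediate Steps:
N = -30 (N = -6*5 = -30)
o = -31 (o = -1 - 30 = -31)
n = -39060 (n = (-31*70)*(-9*(-2)) = -2170*18 = -39060)
n/l(-54, 39) = -39060/(-54) = -39060*(-1/54) = 2170/3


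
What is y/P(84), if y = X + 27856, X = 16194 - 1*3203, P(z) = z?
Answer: 40847/84 ≈ 486.27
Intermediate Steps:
X = 12991 (X = 16194 - 3203 = 12991)
y = 40847 (y = 12991 + 27856 = 40847)
y/P(84) = 40847/84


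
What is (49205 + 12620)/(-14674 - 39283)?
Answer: -61825/53957 ≈ -1.1458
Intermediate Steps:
(49205 + 12620)/(-14674 - 39283) = 61825/(-53957) = 61825*(-1/53957) = -61825/53957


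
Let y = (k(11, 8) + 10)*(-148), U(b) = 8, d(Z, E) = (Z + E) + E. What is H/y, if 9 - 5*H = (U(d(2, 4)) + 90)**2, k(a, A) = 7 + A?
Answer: 1919/3700 ≈ 0.51865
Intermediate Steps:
d(Z, E) = Z + 2*E (d(Z, E) = (E + Z) + E = Z + 2*E)
y = -3700 (y = ((7 + 8) + 10)*(-148) = (15 + 10)*(-148) = 25*(-148) = -3700)
H = -1919 (H = 9/5 - (8 + 90)**2/5 = 9/5 - 1/5*98**2 = 9/5 - 1/5*9604 = 9/5 - 9604/5 = -1919)
H/y = -1919/(-3700) = -1919*(-1/3700) = 1919/3700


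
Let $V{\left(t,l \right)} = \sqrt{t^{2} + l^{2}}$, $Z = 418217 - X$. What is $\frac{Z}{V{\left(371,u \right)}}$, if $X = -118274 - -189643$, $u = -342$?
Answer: $\frac{346848 \sqrt{254605}}{254605} \approx 687.39$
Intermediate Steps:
$X = 71369$ ($X = -118274 + 189643 = 71369$)
$Z = 346848$ ($Z = 418217 - 71369 = 346848$)
$V{\left(t,l \right)} = \sqrt{l^{2} + t^{2}}$
$\frac{Z}{V{\left(371,u \right)}} = \frac{346848}{\sqrt{\left(-342\right)^{2} + 371^{2}}} = \frac{346848}{\sqrt{116964 + 137641}} = \frac{346848}{\sqrt{254605}} = 346848 \frac{\sqrt{254605}}{254605} = \frac{346848 \sqrt{254605}}{254605}$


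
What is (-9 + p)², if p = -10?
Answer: 361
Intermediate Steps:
(-9 + p)² = (-9 - 10)² = (-19)² = 361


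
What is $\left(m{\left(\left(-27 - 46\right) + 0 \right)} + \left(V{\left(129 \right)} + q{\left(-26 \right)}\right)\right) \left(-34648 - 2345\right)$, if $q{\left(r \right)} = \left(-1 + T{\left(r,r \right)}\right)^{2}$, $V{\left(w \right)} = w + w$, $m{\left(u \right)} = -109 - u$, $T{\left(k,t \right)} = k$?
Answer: $-35180343$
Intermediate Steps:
$V{\left(w \right)} = 2 w$
$q{\left(r \right)} = \left(-1 + r\right)^{2}$
$\left(m{\left(\left(-27 - 46\right) + 0 \right)} + \left(V{\left(129 \right)} + q{\left(-26 \right)}\right)\right) \left(-34648 - 2345\right) = \left(\left(-109 - \left(\left(-27 - 46\right) + 0\right)\right) + \left(2 \cdot 129 + \left(-1 - 26\right)^{2}\right)\right) \left(-34648 - 2345\right) = \left(\left(-109 - \left(-73 + 0\right)\right) + \left(258 + \left(-27\right)^{2}\right)\right) \left(-36993\right) = \left(\left(-109 - -73\right) + \left(258 + 729\right)\right) \left(-36993\right) = \left(\left(-109 + 73\right) + 987\right) \left(-36993\right) = \left(-36 + 987\right) \left(-36993\right) = 951 \left(-36993\right) = -35180343$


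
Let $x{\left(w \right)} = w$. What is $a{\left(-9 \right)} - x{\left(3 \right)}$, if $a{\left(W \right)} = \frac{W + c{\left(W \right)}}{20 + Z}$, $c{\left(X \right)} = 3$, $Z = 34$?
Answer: $- \frac{28}{9} \approx -3.1111$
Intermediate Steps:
$a{\left(W \right)} = \frac{1}{18} + \frac{W}{54}$ ($a{\left(W \right)} = \frac{W + 3}{20 + 34} = \frac{3 + W}{54} = \left(3 + W\right) \frac{1}{54} = \frac{1}{18} + \frac{W}{54}$)
$a{\left(-9 \right)} - x{\left(3 \right)} = \left(\frac{1}{18} + \frac{1}{54} \left(-9\right)\right) - 3 = \left(\frac{1}{18} - \frac{1}{6}\right) - 3 = - \frac{1}{9} - 3 = - \frac{28}{9}$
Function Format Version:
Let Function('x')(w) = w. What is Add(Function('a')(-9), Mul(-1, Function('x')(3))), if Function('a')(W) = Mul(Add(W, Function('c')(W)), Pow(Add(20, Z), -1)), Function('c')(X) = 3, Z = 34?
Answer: Rational(-28, 9) ≈ -3.1111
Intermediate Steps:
Function('a')(W) = Add(Rational(1, 18), Mul(Rational(1, 54), W)) (Function('a')(W) = Mul(Add(W, 3), Pow(Add(20, 34), -1)) = Mul(Add(3, W), Pow(54, -1)) = Mul(Add(3, W), Rational(1, 54)) = Add(Rational(1, 18), Mul(Rational(1, 54), W)))
Add(Function('a')(-9), Mul(-1, Function('x')(3))) = Add(Add(Rational(1, 18), Mul(Rational(1, 54), -9)), Mul(-1, 3)) = Add(Add(Rational(1, 18), Rational(-1, 6)), -3) = Add(Rational(-1, 9), -3) = Rational(-28, 9)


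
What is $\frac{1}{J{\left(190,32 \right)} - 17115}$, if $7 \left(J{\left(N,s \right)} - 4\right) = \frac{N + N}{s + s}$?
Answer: $- \frac{112}{1916337} \approx -5.8445 \cdot 10^{-5}$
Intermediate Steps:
$J{\left(N,s \right)} = 4 + \frac{N}{7 s}$ ($J{\left(N,s \right)} = 4 + \frac{\left(N + N\right) \frac{1}{s + s}}{7} = 4 + \frac{2 N \frac{1}{2 s}}{7} = 4 + \frac{N \frac{1}{s}}{7} = 4 + \frac{N}{7 s}$)
$\frac{1}{J{\left(190,32 \right)} - 17115} = \frac{1}{\left(4 + \frac{1}{7} \cdot 190 \cdot \frac{1}{32}\right) - 17115} = \frac{1}{\left(4 + \frac{95}{112}\right) - 17115} = \frac{1}{\frac{543}{112} - 17115} = \frac{1}{- \frac{1916337}{112}} = - \frac{112}{1916337}$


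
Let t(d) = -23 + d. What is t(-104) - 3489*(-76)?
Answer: 265037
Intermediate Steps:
t(-104) - 3489*(-76) = (-23 - 104) - 3489*(-76) = -127 - 1*(-265164) = -127 + 265164 = 265037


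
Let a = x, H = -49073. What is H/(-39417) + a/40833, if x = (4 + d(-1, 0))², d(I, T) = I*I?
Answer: 668261078/536504787 ≈ 1.2456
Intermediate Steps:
d(I, T) = I²
x = 25 (x = (4 + (-1)²)² = (4 + 1)² = 5² = 25)
a = 25
H/(-39417) + a/40833 = -49073/(-39417) + 25/40833 = -49073*(-1/39417) + 25*(1/40833) = 49073/39417 + 25/40833 = 668261078/536504787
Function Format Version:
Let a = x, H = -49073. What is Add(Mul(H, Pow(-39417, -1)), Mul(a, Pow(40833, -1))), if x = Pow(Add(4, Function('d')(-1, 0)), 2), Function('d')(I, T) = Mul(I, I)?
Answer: Rational(668261078, 536504787) ≈ 1.2456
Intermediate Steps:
Function('d')(I, T) = Pow(I, 2)
x = 25 (x = Pow(Add(4, Pow(-1, 2)), 2) = Pow(Add(4, 1), 2) = Pow(5, 2) = 25)
a = 25
Add(Mul(H, Pow(-39417, -1)), Mul(a, Pow(40833, -1))) = Add(Mul(-49073, Pow(-39417, -1)), Mul(25, Pow(40833, -1))) = Add(Mul(-49073, Rational(-1, 39417)), Mul(25, Rational(1, 40833))) = Add(Rational(49073, 39417), Rational(25, 40833)) = Rational(668261078, 536504787)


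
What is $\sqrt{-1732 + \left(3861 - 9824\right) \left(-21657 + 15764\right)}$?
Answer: $\sqrt{35138227} \approx 5927.8$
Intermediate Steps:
$\sqrt{-1732 + \left(3861 - 9824\right) \left(-21657 + 15764\right)} = \sqrt{-1732 - -35139959} = \sqrt{-1732 + 35139959} = \sqrt{35138227}$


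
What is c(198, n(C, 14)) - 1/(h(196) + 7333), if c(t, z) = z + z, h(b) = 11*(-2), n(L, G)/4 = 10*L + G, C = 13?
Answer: 8422271/7311 ≈ 1152.0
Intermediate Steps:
n(L, G) = 4*G + 40*L (n(L, G) = 4*(10*L + G) = 4*(G + 10*L) = 4*G + 40*L)
h(b) = -22
c(t, z) = 2*z
c(198, n(C, 14)) - 1/(h(196) + 7333) = 2*(4*14 + 40*13) - 1/(-22 + 7333) = 2*(56 + 520) - 1/7311 = 2*576 - 1*1/7311 = 1152 - 1/7311 = 8422271/7311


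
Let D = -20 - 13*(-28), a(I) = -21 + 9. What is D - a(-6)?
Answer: 356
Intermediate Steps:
a(I) = -12
D = 344 (D = -20 + 364 = 344)
D - a(-6) = 344 - 1*(-12) = 344 + 12 = 356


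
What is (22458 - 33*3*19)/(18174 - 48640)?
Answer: -20577/30466 ≈ -0.67541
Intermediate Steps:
(22458 - 33*3*19)/(18174 - 48640) = (22458 - 99*19)/(-30466) = (22458 - 1881)*(-1/30466) = 20577*(-1/30466) = -20577/30466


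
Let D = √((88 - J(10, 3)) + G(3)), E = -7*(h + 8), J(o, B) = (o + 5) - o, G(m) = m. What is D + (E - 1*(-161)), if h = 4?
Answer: 77 + √86 ≈ 86.274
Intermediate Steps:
J(o, B) = 5 (J(o, B) = (5 + o) - o = 5)
E = -84 (E = -7*(4 + 8) = -7*12 = -84)
D = √86 (D = √((88 - 1*5) + 3) = √((88 - 5) + 3) = √(83 + 3) = √86 ≈ 9.2736)
D + (E - 1*(-161)) = √86 + (-84 - 1*(-161)) = √86 + (-84 + 161) = √86 + 77 = 77 + √86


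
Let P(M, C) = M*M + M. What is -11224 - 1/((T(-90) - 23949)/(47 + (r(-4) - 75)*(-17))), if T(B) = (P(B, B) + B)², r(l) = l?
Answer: -703772311414/62702451 ≈ -11224.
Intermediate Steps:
P(M, C) = M + M² (P(M, C) = M² + M = M + M²)
T(B) = (B + B*(1 + B))² (T(B) = (B*(1 + B) + B)² = (B + B*(1 + B))²)
-11224 - 1/((T(-90) - 23949)/(47 + (r(-4) - 75)*(-17))) = -11224 - 1/(((-90)²*(2 - 90)² - 23949)/(47 + (-4 - 75)*(-17))) = -11224 - 1/((8100*(-88)² - 23949)/(47 - 79*(-17))) = -11224 - 1/((8100*7744 - 23949)/(47 + 1343)) = -11224 - 1/((62726400 - 23949)/1390) = -11224 - 1/(62702451*(1/1390)) = -11224 - 1/62702451/1390 = -11224 - 1*1390/62702451 = -11224 - 1390/62702451 = -703772311414/62702451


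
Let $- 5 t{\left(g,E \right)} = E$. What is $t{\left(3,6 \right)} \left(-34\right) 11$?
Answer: $\frac{2244}{5} \approx 448.8$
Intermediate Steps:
$t{\left(g,E \right)} = - \frac{E}{5}$
$t{\left(3,6 \right)} \left(-34\right) 11 = \left(- \frac{1}{5}\right) 6 \left(-34\right) 11 = \left(- \frac{6}{5}\right) \left(-34\right) 11 = \frac{204}{5} \cdot 11 = \frac{2244}{5}$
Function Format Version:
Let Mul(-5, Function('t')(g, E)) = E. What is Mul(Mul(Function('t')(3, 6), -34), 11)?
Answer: Rational(2244, 5) ≈ 448.80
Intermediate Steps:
Function('t')(g, E) = Mul(Rational(-1, 5), E)
Mul(Mul(Function('t')(3, 6), -34), 11) = Mul(Mul(Mul(Rational(-1, 5), 6), -34), 11) = Mul(Mul(Rational(-6, 5), -34), 11) = Mul(Rational(204, 5), 11) = Rational(2244, 5)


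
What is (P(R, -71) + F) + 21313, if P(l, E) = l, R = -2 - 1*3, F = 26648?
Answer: 47956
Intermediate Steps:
R = -5 (R = -2 - 3 = -5)
(P(R, -71) + F) + 21313 = (-5 + 26648) + 21313 = 26643 + 21313 = 47956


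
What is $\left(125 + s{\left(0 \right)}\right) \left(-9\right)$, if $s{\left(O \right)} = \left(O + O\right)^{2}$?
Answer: $-1125$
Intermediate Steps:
$s{\left(O \right)} = 4 O^{2}$ ($s{\left(O \right)} = \left(2 O\right)^{2} = 4 O^{2}$)
$\left(125 + s{\left(0 \right)}\right) \left(-9\right) = \left(125 + 4 \cdot 0^{2}\right) \left(-9\right) = \left(125 + 4 \cdot 0\right) \left(-9\right) = \left(125 + 0\right) \left(-9\right) = 125 \left(-9\right) = -1125$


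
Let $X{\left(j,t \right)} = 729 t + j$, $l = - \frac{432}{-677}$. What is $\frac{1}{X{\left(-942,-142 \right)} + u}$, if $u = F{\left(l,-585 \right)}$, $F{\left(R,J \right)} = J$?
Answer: $- \frac{1}{105045} \approx -9.5197 \cdot 10^{-6}$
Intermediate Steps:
$l = \frac{432}{677}$ ($l = \left(-432\right) \left(- \frac{1}{677}\right) = \frac{432}{677} \approx 0.63811$)
$u = -585$
$X{\left(j,t \right)} = j + 729 t$
$\frac{1}{X{\left(-942,-142 \right)} + u} = \frac{1}{\left(-942 + 729 \left(-142\right)\right) - 585} = \frac{1}{\left(-942 - 103518\right) - 585} = \frac{1}{-104460 - 585} = \frac{1}{-105045} = - \frac{1}{105045}$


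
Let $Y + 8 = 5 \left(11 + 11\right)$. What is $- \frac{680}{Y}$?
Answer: $- \frac{20}{3} \approx -6.6667$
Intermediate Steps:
$Y = 102$ ($Y = -8 + 5 \left(11 + 11\right) = -8 + 5 \cdot 22 = -8 + 110 = 102$)
$- \frac{680}{Y} = - \frac{680}{102} = \left(-680\right) \frac{1}{102} = - \frac{20}{3}$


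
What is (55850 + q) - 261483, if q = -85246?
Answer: -290879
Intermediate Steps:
(55850 + q) - 261483 = (55850 - 85246) - 261483 = -29396 - 261483 = -290879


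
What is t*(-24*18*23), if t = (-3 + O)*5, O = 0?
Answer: 149040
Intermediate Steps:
t = -15 (t = (-3 + 0)*5 = -3*5 = -15)
t*(-24*18*23) = -15*(-24*18)*23 = -(-6480)*23 = -15*(-9936) = 149040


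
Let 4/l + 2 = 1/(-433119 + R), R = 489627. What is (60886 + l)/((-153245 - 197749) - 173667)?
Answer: -6880805258/59294562915 ≈ -0.11604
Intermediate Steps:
l = -226032/113015 (l = 4/(-2 + 1/(-433119 + 489627)) = 4/(-2 + 1/56508) = 4/(-113015/56508) = 4*(-56508/113015) = -226032/113015 ≈ -2.0000)
(60886 + l)/((-153245 - 197749) - 173667) = (60886 - 226032/113015)/((-153245 - 197749) - 173667) = 6880805258/(113015*(-350994 - 173667)) = (6880805258/113015)/(-524661) = (6880805258/113015)*(-1/524661) = -6880805258/59294562915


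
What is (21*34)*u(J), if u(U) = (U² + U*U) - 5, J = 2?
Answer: 2142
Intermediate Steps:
u(U) = -5 + 2*U² (u(U) = (U² + U²) - 5 = 2*U² - 5 = -5 + 2*U²)
(21*34)*u(J) = (21*34)*(-5 + 2*2²) = 714*(-5 + 2*4) = 714*(-5 + 8) = 714*3 = 2142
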